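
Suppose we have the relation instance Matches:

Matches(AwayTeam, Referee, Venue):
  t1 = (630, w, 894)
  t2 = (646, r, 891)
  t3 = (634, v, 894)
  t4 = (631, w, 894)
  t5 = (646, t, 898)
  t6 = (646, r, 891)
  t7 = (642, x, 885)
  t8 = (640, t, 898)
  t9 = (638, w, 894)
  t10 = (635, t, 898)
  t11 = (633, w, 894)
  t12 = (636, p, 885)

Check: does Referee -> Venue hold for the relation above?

Referee=w: rows 1, 4, 9, 11 → Venue = 894, 894, 894, 894 ✓
Referee=r: rows 2, 6 → Venue = 891, 891 ✓
Referee=v: row 3 → Venue = 894 ✓
Referee=t: rows 5, 8, 10 → Venue = 898, 898, 898 ✓
Referee=x: row 7 → Venue = 885 ✓
Referee=p: row 12 → Venue = 885 ✓
Every Referee value is associated with a single Venue value, so Referee -> Venue holds.

Yes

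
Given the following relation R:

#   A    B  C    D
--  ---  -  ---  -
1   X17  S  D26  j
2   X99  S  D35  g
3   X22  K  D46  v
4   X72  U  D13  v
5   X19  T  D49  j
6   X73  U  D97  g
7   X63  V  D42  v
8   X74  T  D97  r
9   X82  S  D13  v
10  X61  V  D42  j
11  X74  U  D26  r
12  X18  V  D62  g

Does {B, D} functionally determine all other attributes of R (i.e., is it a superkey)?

Yes

All 12 rows have distinct {B, D} values, so {B, D} → (all attributes) holds and {B, D} is a superkey.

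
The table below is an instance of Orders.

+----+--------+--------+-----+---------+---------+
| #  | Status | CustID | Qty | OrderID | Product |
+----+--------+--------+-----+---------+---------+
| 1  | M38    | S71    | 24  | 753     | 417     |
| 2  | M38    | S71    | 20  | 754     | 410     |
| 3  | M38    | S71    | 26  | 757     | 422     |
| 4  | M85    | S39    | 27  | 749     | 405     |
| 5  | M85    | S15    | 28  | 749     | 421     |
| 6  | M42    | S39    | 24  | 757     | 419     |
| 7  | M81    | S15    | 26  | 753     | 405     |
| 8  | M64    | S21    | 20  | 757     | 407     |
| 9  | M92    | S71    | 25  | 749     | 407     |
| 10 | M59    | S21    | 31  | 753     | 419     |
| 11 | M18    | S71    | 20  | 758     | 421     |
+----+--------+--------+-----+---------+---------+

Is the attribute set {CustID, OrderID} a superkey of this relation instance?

All 11 rows have distinct {CustID, OrderID} values, so {CustID, OrderID} → (all attributes) holds and {CustID, OrderID} is a superkey.

Yes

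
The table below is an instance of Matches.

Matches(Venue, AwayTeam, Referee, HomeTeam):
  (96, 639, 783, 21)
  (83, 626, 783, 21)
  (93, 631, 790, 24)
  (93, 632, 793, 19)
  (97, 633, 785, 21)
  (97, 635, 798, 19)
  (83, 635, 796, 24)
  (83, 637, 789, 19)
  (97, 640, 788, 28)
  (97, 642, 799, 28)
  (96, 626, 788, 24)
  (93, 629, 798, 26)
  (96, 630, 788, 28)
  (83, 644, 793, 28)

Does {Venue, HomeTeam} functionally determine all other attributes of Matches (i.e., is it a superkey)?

Two distinct rows share (Venue=97, HomeTeam=28), so {Venue, HomeTeam} does not determine every attribute — not a superkey.

No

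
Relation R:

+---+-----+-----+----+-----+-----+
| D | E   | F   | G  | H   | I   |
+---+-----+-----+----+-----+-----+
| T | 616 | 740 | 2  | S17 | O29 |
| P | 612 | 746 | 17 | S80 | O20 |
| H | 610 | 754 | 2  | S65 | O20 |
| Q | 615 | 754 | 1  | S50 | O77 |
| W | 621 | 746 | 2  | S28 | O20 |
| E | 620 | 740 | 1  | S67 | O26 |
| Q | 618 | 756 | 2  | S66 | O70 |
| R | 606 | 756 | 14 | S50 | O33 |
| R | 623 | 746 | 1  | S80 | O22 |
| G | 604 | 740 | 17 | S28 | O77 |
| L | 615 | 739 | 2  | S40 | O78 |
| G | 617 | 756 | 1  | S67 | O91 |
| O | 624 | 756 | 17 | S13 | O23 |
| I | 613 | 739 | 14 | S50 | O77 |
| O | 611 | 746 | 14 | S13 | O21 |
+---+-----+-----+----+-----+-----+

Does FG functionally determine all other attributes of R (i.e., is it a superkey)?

All 15 rows have distinct FG values, so FG → (all attributes) holds and FG is a superkey.

Yes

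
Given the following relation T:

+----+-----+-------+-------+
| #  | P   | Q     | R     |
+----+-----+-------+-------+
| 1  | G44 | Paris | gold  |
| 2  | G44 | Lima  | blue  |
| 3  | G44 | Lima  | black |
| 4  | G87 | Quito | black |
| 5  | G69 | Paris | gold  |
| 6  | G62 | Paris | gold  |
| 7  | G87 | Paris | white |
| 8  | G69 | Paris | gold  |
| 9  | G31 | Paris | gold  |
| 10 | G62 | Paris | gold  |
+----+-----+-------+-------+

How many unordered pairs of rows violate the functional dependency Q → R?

7

Q=Paris: violating pairs (1,7), (5,7), (6,7), (7,8), (7,9), (7,10) — 6 pairs.
Q=Lima: violating pairs (2,3) — 1 pair.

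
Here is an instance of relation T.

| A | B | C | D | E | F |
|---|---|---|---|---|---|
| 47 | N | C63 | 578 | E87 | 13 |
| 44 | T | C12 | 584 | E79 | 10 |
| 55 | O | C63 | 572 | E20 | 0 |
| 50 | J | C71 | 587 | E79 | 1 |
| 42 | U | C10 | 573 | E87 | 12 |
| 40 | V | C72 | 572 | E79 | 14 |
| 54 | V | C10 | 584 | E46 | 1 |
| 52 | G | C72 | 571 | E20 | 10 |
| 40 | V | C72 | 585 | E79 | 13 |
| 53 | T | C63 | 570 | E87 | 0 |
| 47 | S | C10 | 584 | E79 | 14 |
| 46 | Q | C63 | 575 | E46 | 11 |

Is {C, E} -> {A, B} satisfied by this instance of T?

(C=C63, E=E87): 2 rows → {A,B} takes values {(47, N), (53, T)} — violation
(C=C12, E=E79): 1 row → {A,B} = (44, T) ✓
(C=C63, E=E20): 1 row → {A,B} = (55, O) ✓
(C=C71, E=E79): 1 row → {A,B} = (50, J) ✓
(C=C10, E=E87): 1 row → {A,B} = (42, U) ✓
(C=C72, E=E79): 2 rows → {A,B} = (40, V), (40, V) ✓
(C=C10, E=E46): 1 row → {A,B} = (54, V) ✓
(C=C72, E=E20): 1 row → {A,B} = (52, G) ✓
(C=C10, E=E79): 1 row → {A,B} = (47, S) ✓
(C=C63, E=E46): 1 row → {A,B} = (46, Q) ✓
Two rows agree on {C, E} but differ on {A, B}, so {C, E} -> {A, B} does not hold.

No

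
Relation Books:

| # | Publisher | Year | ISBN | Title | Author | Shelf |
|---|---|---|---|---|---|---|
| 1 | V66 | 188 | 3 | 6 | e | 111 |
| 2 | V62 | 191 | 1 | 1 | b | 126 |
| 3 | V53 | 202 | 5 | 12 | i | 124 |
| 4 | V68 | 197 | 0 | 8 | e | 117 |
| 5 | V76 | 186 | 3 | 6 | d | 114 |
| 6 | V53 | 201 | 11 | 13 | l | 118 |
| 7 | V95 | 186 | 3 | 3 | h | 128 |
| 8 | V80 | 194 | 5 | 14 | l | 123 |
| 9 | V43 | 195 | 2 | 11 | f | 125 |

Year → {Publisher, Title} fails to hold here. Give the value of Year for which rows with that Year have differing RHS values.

Year=188: row 1 → {Publisher,Title} = (V66, 6) ✓
Year=191: row 2 → {Publisher,Title} = (V62, 1) ✓
Year=202: row 3 → {Publisher,Title} = (V53, 12) ✓
Year=197: row 4 → {Publisher,Title} = (V68, 8) ✓
Year=186: rows 5, 7 → {Publisher,Title} takes values {(V76, 6), (V95, 3)} — violation
Year=201: row 6 → {Publisher,Title} = (V53, 13) ✓
Year=194: row 8 → {Publisher,Title} = (V80, 14) ✓
Year=195: row 9 → {Publisher,Title} = (V43, 11) ✓
The only Year value with inconsistent RHS is Year=186.

186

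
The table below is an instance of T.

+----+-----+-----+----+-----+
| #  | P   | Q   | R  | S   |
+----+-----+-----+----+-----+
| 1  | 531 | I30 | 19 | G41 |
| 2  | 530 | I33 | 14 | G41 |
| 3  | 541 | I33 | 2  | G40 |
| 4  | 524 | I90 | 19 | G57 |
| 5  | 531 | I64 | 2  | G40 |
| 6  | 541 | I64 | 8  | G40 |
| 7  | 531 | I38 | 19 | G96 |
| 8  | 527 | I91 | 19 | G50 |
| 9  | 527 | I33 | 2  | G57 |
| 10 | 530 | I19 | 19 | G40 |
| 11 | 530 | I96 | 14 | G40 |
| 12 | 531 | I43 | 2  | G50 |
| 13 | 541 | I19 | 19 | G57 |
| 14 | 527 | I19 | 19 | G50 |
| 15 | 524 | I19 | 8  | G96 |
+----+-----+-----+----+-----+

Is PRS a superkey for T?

Rows 8 and 14 have the same PRS value (P=527, R=19, S=G50) but are distinct tuples, so PRS does not determine every attribute — not a superkey.

No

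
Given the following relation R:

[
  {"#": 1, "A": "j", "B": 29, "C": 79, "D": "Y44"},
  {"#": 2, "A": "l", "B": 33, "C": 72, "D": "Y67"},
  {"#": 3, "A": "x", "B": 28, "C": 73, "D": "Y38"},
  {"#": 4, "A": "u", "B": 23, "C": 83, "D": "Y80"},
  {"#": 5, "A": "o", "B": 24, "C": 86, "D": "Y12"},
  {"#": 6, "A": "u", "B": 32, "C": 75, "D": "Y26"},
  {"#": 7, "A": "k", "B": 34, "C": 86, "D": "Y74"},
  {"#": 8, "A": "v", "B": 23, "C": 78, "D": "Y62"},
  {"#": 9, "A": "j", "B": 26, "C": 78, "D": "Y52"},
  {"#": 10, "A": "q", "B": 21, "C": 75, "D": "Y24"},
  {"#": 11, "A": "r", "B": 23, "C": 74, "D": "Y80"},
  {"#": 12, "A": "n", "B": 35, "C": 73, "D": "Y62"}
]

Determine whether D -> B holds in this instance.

No

D=Y44: row 1 → B = 29 ✓
D=Y67: row 2 → B = 33 ✓
D=Y38: row 3 → B = 28 ✓
D=Y80: rows 4, 11 → B = 23, 23 ✓
D=Y12: row 5 → B = 24 ✓
D=Y26: row 6 → B = 32 ✓
D=Y74: row 7 → B = 34 ✓
D=Y62: rows 8, 12 → B takes values {23, 35} — violation
D=Y52: row 9 → B = 26 ✓
D=Y24: row 10 → B = 21 ✓
Two rows agree on D but differ on B, so D -> B does not hold.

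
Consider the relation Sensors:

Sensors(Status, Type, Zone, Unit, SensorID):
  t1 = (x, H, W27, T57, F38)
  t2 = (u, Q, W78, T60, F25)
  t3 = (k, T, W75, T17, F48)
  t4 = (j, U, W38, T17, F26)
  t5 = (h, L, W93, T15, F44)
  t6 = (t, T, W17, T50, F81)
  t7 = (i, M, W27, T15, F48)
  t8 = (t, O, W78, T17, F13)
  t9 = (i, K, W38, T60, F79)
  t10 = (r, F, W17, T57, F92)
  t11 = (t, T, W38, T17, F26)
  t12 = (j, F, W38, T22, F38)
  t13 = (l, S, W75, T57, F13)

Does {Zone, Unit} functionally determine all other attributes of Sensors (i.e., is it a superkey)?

Rows 4 and 11 have the same {Zone, Unit} value (Zone=W38, Unit=T17) but are distinct tuples, so {Zone, Unit} does not determine every attribute — not a superkey.

No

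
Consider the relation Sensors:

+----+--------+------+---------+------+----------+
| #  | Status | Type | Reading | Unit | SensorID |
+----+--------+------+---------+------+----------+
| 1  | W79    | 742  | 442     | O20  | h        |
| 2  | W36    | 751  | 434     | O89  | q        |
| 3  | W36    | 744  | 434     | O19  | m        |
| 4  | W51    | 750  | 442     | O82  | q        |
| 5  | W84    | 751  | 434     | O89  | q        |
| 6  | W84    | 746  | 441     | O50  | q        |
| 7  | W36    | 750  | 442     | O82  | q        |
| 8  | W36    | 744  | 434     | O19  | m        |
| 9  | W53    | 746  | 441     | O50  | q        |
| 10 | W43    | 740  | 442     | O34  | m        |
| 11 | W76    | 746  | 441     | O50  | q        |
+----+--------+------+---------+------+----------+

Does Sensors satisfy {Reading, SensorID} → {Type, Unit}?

Yes

(Reading=442, SensorID=h): row 1 → {Type,Unit} = (742, O20) ✓
(Reading=434, SensorID=q): rows 2, 5 → {Type,Unit} = (751, O89), (751, O89) ✓
(Reading=434, SensorID=m): rows 3, 8 → {Type,Unit} = (744, O19), (744, O19) ✓
(Reading=442, SensorID=q): rows 4, 7 → {Type,Unit} = (750, O82), (750, O82) ✓
(Reading=441, SensorID=q): rows 6, 9, 11 → {Type,Unit} = (746, O50), (746, O50), (746, O50) ✓
(Reading=442, SensorID=m): row 10 → {Type,Unit} = (740, O34) ✓
Every {Reading, SensorID} value is associated with a single {Type, Unit} value, so {Reading, SensorID} → {Type, Unit} holds.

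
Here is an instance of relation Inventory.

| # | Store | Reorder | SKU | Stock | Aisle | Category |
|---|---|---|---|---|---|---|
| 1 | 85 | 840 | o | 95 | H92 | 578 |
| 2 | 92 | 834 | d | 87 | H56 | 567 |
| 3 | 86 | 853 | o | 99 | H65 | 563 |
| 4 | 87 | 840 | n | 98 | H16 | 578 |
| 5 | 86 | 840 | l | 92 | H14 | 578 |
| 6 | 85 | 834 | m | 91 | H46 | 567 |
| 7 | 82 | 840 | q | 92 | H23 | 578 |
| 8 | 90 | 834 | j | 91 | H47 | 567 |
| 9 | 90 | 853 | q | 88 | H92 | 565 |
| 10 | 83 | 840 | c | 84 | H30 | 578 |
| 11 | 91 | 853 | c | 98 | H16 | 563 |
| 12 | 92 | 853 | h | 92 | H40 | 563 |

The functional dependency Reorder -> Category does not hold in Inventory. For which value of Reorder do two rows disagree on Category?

853

Reorder=840: rows 1, 4, 5, 7, 10 → Category = 578, 578, 578, 578, 578 ✓
Reorder=834: rows 2, 6, 8 → Category = 567, 567, 567 ✓
Reorder=853: rows 3, 9, 11, 12 → Category takes values {563, 565} — violation
The only Reorder value with inconsistent Category is Reorder=853.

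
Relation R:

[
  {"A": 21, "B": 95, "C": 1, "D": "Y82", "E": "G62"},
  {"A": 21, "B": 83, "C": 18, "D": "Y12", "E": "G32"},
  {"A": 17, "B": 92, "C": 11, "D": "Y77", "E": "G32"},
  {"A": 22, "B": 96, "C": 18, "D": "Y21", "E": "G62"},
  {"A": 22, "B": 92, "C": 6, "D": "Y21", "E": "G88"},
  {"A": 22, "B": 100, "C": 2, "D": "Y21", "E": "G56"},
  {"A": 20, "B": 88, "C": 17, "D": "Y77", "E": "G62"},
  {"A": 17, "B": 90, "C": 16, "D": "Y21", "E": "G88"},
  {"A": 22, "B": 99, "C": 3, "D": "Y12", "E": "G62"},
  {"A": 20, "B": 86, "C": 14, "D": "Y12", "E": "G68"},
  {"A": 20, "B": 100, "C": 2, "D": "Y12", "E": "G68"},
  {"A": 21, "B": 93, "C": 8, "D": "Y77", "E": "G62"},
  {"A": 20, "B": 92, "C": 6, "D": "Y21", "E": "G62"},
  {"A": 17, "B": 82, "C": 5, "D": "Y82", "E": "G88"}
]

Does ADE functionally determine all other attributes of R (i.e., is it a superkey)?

Two distinct rows share (A=20, D=Y12, E=G68), so ADE does not determine every attribute — not a superkey.

No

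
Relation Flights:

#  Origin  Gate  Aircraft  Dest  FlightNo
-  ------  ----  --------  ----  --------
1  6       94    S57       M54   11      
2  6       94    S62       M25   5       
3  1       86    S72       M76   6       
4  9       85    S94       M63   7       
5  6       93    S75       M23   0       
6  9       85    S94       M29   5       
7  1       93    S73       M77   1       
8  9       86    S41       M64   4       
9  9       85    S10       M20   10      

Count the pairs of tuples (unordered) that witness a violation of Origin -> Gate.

Origin=6: violating pairs (1,5), (2,5) — 2 pairs.
Origin=1: violating pairs (3,7) — 1 pair.
Origin=9: violating pairs (4,8), (6,8), (8,9) — 3 pairs.

6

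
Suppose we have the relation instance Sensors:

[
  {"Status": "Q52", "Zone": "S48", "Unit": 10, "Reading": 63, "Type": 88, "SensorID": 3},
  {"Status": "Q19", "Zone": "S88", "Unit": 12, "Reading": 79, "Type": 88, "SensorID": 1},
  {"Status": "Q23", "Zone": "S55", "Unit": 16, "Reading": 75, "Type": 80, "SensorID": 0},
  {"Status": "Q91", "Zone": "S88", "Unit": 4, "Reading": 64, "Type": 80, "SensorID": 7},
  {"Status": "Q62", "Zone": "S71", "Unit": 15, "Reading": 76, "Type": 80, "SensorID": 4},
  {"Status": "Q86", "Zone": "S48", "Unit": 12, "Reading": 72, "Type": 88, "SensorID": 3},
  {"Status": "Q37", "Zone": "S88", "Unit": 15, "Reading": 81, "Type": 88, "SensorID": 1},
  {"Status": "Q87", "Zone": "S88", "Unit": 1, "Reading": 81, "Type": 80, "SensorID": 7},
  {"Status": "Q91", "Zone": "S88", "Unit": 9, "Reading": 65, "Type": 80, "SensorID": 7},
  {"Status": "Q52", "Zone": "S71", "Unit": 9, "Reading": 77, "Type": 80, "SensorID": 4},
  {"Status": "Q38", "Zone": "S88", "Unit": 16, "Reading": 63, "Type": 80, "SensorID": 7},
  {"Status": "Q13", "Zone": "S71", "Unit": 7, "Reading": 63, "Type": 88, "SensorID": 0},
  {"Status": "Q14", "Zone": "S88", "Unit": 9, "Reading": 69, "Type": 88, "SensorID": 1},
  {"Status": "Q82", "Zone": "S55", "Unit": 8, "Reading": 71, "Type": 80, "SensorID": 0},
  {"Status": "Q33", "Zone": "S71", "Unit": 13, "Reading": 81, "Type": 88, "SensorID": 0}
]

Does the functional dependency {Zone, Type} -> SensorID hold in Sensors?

(Zone=S48, Type=88): 2 rows → SensorID = 3, 3 ✓
(Zone=S88, Type=88): 3 rows → SensorID = 1, 1, 1 ✓
(Zone=S55, Type=80): 2 rows → SensorID = 0, 0 ✓
(Zone=S88, Type=80): 4 rows → SensorID = 7, 7, 7, 7 ✓
(Zone=S71, Type=80): 2 rows → SensorID = 4, 4 ✓
(Zone=S71, Type=88): 2 rows → SensorID = 0, 0 ✓
Every {Zone, Type} value is associated with a single SensorID value, so {Zone, Type} -> SensorID holds.

Yes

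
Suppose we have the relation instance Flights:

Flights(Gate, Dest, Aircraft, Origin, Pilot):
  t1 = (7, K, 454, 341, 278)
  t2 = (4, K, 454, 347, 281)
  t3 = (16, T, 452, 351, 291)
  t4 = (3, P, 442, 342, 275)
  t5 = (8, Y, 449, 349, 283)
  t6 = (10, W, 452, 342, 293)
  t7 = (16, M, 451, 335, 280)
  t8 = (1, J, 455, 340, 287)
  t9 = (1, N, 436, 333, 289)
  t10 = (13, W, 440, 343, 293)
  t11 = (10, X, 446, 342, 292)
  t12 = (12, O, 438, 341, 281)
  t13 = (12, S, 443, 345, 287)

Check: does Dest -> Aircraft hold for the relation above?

No

Dest=K: rows 1, 2 → Aircraft = 454, 454 ✓
Dest=T: row 3 → Aircraft = 452 ✓
Dest=P: row 4 → Aircraft = 442 ✓
Dest=Y: row 5 → Aircraft = 449 ✓
Dest=W: rows 6, 10 → Aircraft takes values {452, 440} — violation
Dest=M: row 7 → Aircraft = 451 ✓
Dest=J: row 8 → Aircraft = 455 ✓
Dest=N: row 9 → Aircraft = 436 ✓
Dest=X: row 11 → Aircraft = 446 ✓
Dest=O: row 12 → Aircraft = 438 ✓
Dest=S: row 13 → Aircraft = 443 ✓
Two rows agree on Dest but differ on Aircraft, so Dest -> Aircraft does not hold.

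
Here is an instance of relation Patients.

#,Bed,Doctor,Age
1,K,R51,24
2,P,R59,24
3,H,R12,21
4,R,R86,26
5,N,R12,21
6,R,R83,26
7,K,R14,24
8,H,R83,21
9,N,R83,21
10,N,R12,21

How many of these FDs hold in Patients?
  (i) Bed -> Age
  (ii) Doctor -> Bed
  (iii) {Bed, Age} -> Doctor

1

(i) Bed -> Age: every LHS value maps to a single RHS value — holds.
(ii) Doctor -> Bed: Doctor=R12: rows 3, 5, 10 → Bed takes values {H, N} — violation; Doctor=R83: rows 6, 8, 9 → Bed takes values {R, H, N} — violation — fails.
(iii) {Bed, Age} -> Doctor: (Bed=K, Age=24): rows 1, 7 → Doctor takes values {R51, R14} — violation; (Bed=H, Age=21): rows 3, 8 → Doctor takes values {R12, R83} — violation; (Bed=R, Age=26): rows 4, 6 → Doctor takes values {R86, R83} — violation; (Bed=N, Age=21): rows 5, 9, 10 → Doctor takes values {R12, R83} — violation — fails.
1 of the 3 dependencies holds.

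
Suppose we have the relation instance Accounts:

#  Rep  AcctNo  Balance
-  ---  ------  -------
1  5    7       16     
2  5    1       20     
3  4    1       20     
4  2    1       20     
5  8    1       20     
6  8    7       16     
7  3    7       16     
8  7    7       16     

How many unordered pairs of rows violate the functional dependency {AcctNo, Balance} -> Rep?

(AcctNo=7, Balance=16): violating pairs (1,6), (1,7), (1,8), (6,7), (6,8), (7,8) — 6 pairs.
(AcctNo=1, Balance=20): violating pairs (2,3), (2,4), (2,5), (3,4), (3,5), (4,5) — 6 pairs.

12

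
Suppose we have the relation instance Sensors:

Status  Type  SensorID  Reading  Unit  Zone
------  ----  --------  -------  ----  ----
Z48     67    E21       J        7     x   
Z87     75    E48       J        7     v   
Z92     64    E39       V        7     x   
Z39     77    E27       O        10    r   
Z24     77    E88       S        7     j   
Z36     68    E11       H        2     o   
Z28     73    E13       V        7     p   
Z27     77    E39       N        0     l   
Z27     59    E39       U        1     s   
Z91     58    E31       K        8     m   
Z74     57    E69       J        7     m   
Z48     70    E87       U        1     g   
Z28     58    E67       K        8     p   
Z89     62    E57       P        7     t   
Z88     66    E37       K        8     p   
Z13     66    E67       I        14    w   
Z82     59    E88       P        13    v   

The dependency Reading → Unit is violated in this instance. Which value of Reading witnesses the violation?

P

Reading=J: 3 rows → Unit = 7, 7, 7 ✓
Reading=V: 2 rows → Unit = 7, 7 ✓
Reading=O: 1 row → Unit = 10 ✓
Reading=S: 1 row → Unit = 7 ✓
Reading=H: 1 row → Unit = 2 ✓
Reading=N: 1 row → Unit = 0 ✓
Reading=U: 2 rows → Unit = 1, 1 ✓
Reading=K: 3 rows → Unit = 8, 8, 8 ✓
Reading=P: 2 rows → Unit takes values {7, 13} — violation
Reading=I: 1 row → Unit = 14 ✓
The only Reading value with inconsistent Unit is Reading=P.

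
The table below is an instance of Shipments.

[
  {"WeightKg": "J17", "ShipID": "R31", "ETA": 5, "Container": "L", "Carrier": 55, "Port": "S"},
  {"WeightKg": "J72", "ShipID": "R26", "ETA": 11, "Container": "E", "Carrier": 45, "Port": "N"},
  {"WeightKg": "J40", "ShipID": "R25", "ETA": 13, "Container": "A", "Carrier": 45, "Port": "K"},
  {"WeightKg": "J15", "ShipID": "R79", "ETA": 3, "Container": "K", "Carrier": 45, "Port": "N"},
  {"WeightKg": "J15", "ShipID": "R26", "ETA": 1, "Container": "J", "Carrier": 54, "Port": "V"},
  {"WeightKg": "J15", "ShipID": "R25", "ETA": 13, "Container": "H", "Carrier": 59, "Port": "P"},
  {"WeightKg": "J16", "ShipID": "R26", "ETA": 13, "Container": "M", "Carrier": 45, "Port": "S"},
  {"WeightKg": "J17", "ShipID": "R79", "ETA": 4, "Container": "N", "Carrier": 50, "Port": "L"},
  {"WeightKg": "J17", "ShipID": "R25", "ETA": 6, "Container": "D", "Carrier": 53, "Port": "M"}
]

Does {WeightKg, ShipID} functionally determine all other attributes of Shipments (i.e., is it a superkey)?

All 9 rows have distinct {WeightKg, ShipID} values, so {WeightKg, ShipID} → (all attributes) holds and {WeightKg, ShipID} is a superkey.

Yes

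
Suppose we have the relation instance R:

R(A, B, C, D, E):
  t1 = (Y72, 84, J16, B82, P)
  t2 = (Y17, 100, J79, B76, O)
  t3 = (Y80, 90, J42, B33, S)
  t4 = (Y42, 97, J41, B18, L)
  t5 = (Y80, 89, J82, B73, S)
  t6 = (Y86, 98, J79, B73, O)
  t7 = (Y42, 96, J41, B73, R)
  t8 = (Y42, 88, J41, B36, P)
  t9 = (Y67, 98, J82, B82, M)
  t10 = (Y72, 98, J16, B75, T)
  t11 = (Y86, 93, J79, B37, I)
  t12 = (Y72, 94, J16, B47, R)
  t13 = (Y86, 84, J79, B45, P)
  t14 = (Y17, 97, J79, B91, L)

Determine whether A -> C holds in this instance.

No

A=Y72: rows 1, 10, 12 → C = J16, J16, J16 ✓
A=Y17: rows 2, 14 → C = J79, J79 ✓
A=Y80: rows 3, 5 → C takes values {J42, J82} — violation
A=Y42: rows 4, 7, 8 → C = J41, J41, J41 ✓
A=Y86: rows 6, 11, 13 → C = J79, J79, J79 ✓
A=Y67: row 9 → C = J82 ✓
Two rows agree on A but differ on C, so A -> C does not hold.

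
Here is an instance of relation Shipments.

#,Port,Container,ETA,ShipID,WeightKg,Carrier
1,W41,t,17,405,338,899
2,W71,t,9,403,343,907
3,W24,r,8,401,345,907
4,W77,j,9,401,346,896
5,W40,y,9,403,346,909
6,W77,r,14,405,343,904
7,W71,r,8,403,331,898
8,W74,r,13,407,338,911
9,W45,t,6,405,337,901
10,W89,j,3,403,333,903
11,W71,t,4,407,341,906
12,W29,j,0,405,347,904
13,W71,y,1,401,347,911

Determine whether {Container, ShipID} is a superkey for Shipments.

Rows 1 and 9 have the same {Container, ShipID} value (Container=t, ShipID=405) but are distinct tuples, so {Container, ShipID} does not determine every attribute — not a superkey.

No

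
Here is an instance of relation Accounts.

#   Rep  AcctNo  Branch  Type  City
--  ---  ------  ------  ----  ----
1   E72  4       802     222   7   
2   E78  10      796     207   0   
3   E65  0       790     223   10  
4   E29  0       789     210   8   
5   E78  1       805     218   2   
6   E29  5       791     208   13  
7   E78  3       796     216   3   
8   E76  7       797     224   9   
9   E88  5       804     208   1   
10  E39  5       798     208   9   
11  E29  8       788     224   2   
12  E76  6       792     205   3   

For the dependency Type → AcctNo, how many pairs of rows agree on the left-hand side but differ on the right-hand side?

1

Type=208: all 3 rows agree on AcctNo — 0 pairs.
Type=224: violating pairs (8,11) — 1 pair.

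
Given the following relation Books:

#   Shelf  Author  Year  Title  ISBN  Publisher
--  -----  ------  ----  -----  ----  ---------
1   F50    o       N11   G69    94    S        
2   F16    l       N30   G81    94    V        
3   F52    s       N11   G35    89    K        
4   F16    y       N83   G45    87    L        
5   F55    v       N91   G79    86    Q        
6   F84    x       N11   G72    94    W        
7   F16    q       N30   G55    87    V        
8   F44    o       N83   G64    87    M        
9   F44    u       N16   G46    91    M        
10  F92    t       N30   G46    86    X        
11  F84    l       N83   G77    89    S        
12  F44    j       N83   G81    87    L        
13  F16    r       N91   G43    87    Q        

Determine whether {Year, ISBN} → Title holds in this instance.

(Year=N11, ISBN=94): rows 1, 6 → Title takes values {G69, G72} — violation
(Year=N30, ISBN=94): row 2 → Title = G81 ✓
(Year=N11, ISBN=89): row 3 → Title = G35 ✓
(Year=N83, ISBN=87): rows 4, 8, 12 → Title takes values {G45, G64, G81} — violation
(Year=N91, ISBN=86): row 5 → Title = G79 ✓
(Year=N30, ISBN=87): row 7 → Title = G55 ✓
(Year=N16, ISBN=91): row 9 → Title = G46 ✓
(Year=N30, ISBN=86): row 10 → Title = G46 ✓
(Year=N83, ISBN=89): row 11 → Title = G77 ✓
(Year=N91, ISBN=87): row 13 → Title = G43 ✓
Two rows agree on {Year, ISBN} but differ on Title, so {Year, ISBN} → Title does not hold.

No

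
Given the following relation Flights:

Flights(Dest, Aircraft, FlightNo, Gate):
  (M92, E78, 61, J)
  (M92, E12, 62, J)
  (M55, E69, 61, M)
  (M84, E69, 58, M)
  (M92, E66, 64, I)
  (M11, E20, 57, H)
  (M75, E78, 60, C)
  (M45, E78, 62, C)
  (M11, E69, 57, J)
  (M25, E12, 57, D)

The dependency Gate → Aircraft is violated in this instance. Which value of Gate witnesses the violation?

J

Gate=J: 3 rows → Aircraft takes values {E78, E12, E69} — violation
Gate=M: 2 rows → Aircraft = E69, E69 ✓
Gate=I: 1 row → Aircraft = E66 ✓
Gate=H: 1 row → Aircraft = E20 ✓
Gate=C: 2 rows → Aircraft = E78, E78 ✓
Gate=D: 1 row → Aircraft = E12 ✓
The only Gate value with inconsistent Aircraft is Gate=J.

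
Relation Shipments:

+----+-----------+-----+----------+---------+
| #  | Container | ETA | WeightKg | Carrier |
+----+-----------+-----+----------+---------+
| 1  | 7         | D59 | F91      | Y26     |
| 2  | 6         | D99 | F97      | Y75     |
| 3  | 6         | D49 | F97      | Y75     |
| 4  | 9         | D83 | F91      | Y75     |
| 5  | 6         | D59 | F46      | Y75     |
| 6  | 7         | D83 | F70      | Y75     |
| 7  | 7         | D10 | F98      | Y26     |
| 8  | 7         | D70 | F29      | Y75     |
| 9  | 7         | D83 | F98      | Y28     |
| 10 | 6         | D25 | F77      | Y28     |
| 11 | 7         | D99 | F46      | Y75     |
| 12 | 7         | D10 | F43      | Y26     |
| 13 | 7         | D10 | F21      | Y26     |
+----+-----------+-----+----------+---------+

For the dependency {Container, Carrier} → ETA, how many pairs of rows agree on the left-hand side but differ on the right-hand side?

9

(Container=7, Carrier=Y26): violating pairs (1,7), (1,12), (1,13) — 3 pairs.
(Container=6, Carrier=Y75): violating pairs (2,3), (2,5), (3,5) — 3 pairs.
(Container=7, Carrier=Y75): violating pairs (6,8), (6,11), (8,11) — 3 pairs.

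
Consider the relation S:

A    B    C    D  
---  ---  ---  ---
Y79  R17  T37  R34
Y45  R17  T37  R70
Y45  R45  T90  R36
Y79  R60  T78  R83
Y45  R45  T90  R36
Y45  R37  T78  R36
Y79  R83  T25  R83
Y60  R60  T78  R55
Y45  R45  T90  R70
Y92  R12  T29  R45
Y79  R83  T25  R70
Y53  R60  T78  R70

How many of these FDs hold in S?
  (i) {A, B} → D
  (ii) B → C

(i) {A, B} → D: (A=Y45, B=R45): 3 rows → D takes values {R36, R70} — violation; (A=Y79, B=R83): 2 rows → D takes values {R83, R70} — violation — fails.
(ii) B → C: every LHS value maps to a single RHS value — holds.
1 of the 2 dependencies holds.

1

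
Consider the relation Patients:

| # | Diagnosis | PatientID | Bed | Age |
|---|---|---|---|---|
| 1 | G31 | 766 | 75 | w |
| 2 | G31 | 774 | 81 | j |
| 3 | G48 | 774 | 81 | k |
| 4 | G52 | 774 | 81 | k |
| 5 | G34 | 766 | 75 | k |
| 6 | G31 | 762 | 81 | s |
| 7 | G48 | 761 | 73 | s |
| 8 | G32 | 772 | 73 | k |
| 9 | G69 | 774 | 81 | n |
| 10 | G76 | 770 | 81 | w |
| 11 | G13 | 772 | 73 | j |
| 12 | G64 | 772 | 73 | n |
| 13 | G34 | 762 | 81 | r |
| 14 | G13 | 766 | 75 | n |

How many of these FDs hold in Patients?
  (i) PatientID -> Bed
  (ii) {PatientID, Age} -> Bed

(i) PatientID -> Bed: every LHS value maps to a single RHS value — holds.
(ii) {PatientID, Age} -> Bed: every LHS value maps to a single RHS value — holds.
2 of the 2 dependencies hold.

2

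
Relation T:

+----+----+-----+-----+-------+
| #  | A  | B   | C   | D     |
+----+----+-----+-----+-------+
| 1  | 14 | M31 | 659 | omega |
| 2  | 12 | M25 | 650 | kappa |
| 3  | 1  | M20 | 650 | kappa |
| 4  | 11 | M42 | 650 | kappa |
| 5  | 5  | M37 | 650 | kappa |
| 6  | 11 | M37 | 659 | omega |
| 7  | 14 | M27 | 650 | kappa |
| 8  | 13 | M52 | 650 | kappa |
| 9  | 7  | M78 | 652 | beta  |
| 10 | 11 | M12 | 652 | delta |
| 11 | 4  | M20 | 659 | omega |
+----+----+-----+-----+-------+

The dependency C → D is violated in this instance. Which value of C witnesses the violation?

652

C=659: rows 1, 6, 11 → D = omega, omega, omega ✓
C=650: rows 2, 3, 4, 5, 7, 8 → D = kappa, kappa, kappa, kappa, kappa, kappa ✓
C=652: rows 9, 10 → D takes values {beta, delta} — violation
The only C value with inconsistent D is C=652.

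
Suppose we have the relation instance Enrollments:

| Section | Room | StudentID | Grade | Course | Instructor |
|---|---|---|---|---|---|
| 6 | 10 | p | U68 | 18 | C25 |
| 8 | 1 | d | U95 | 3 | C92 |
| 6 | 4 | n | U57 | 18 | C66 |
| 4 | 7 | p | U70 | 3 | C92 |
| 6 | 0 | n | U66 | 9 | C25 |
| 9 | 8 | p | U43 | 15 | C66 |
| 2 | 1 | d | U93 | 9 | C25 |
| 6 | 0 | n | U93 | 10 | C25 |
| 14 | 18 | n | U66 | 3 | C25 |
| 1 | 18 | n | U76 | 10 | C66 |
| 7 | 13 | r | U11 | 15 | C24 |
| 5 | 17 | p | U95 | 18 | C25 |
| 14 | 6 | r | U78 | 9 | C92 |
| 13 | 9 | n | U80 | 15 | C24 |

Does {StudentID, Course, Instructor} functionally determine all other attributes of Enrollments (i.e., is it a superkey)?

Two distinct rows share (StudentID=p, Course=18, Instructor=C25), so {StudentID, Course, Instructor} does not determine every attribute — not a superkey.

No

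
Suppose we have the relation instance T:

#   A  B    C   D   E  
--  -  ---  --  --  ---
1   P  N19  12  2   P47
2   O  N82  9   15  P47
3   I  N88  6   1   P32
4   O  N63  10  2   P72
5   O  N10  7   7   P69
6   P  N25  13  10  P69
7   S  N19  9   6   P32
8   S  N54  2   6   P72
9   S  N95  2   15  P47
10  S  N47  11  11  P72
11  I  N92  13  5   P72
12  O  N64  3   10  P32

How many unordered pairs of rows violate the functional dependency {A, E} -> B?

1

(A=S, E=P72): violating pairs (8,10) — 1 pair.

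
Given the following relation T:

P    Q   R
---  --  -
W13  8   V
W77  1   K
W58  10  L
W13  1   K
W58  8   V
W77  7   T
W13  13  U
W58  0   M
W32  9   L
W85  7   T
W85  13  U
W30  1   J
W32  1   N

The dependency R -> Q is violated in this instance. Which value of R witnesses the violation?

R=V: 2 rows → Q = 8, 8 ✓
R=K: 2 rows → Q = 1, 1 ✓
R=L: 2 rows → Q takes values {10, 9} — violation
R=T: 2 rows → Q = 7, 7 ✓
R=U: 2 rows → Q = 13, 13 ✓
R=M: 1 row → Q = 0 ✓
R=J: 1 row → Q = 1 ✓
R=N: 1 row → Q = 1 ✓
The only R value with inconsistent Q is R=L.

L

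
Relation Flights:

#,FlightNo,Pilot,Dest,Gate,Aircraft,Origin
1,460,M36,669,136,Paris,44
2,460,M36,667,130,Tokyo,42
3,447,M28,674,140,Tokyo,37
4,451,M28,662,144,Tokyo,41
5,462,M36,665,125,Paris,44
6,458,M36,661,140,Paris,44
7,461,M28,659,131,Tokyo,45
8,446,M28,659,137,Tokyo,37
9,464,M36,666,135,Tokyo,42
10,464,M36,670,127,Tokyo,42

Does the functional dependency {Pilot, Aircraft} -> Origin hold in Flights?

No

(Pilot=M36, Aircraft=Paris): rows 1, 5, 6 → Origin = 44, 44, 44 ✓
(Pilot=M36, Aircraft=Tokyo): rows 2, 9, 10 → Origin = 42, 42, 42 ✓
(Pilot=M28, Aircraft=Tokyo): rows 3, 4, 7, 8 → Origin takes values {37, 41, 45} — violation
Two rows agree on {Pilot, Aircraft} but differ on Origin, so {Pilot, Aircraft} -> Origin does not hold.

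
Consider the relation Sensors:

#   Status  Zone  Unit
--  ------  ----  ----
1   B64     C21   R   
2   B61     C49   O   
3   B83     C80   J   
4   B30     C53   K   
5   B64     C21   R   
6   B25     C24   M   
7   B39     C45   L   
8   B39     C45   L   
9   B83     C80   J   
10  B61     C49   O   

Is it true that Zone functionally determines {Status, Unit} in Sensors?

Zone=C21: rows 1, 5 → {Status,Unit} = (B64, R), (B64, R) ✓
Zone=C49: rows 2, 10 → {Status,Unit} = (B61, O), (B61, O) ✓
Zone=C80: rows 3, 9 → {Status,Unit} = (B83, J), (B83, J) ✓
Zone=C53: row 4 → {Status,Unit} = (B30, K) ✓
Zone=C24: row 6 → {Status,Unit} = (B25, M) ✓
Zone=C45: rows 7, 8 → {Status,Unit} = (B39, L), (B39, L) ✓
Every Zone value is associated with a single {Status, Unit} value, so Zone -> {Status, Unit} holds.

Yes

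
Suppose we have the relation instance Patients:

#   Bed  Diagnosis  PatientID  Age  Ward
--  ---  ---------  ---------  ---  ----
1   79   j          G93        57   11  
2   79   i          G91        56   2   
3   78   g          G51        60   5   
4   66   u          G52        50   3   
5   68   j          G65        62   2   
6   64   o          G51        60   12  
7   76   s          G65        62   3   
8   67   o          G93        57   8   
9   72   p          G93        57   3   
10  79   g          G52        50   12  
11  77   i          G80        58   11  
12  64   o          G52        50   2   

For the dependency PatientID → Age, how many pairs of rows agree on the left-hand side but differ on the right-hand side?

PatientID=G93: all 3 rows agree on Age — 0 pairs.
PatientID=G51: all 2 rows agree on Age — 0 pairs.
PatientID=G52: all 3 rows agree on Age — 0 pairs.
PatientID=G65: all 2 rows agree on Age — 0 pairs.

0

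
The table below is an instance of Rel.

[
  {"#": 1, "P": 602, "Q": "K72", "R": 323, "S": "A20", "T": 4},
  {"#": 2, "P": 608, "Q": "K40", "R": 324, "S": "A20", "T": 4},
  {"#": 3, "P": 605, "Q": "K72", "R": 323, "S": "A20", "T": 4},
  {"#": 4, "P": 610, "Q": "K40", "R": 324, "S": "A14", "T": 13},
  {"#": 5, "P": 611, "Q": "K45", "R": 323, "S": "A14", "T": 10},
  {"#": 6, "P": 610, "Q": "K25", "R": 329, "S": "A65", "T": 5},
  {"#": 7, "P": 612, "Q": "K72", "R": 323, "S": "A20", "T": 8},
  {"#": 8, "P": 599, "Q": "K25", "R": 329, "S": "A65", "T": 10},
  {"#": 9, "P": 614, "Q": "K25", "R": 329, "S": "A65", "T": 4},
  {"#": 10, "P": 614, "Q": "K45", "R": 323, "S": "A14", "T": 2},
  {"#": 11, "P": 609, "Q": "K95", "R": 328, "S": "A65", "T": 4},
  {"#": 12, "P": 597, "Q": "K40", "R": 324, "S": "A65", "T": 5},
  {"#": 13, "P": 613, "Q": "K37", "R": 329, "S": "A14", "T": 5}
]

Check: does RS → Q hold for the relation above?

Yes

(R=323, S=A20): rows 1, 3, 7 → Q = K72, K72, K72 ✓
(R=324, S=A20): row 2 → Q = K40 ✓
(R=324, S=A14): row 4 → Q = K40 ✓
(R=323, S=A14): rows 5, 10 → Q = K45, K45 ✓
(R=329, S=A65): rows 6, 8, 9 → Q = K25, K25, K25 ✓
(R=328, S=A65): row 11 → Q = K95 ✓
(R=324, S=A65): row 12 → Q = K40 ✓
(R=329, S=A14): row 13 → Q = K37 ✓
Every RS value is associated with a single Q value, so RS → Q holds.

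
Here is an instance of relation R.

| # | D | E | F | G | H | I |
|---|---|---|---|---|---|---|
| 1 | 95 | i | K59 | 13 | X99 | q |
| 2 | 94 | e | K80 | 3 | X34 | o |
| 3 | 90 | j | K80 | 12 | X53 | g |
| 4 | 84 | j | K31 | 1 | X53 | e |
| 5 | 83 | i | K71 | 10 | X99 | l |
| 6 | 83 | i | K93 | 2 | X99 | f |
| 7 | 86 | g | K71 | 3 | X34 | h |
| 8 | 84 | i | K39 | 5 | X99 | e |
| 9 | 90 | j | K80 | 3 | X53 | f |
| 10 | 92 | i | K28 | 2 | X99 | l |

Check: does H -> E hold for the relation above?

H=X99: rows 1, 5, 6, 8, 10 → E = i, i, i, i, i ✓
H=X34: rows 2, 7 → E takes values {e, g} — violation
H=X53: rows 3, 4, 9 → E = j, j, j ✓
Two rows agree on H but differ on E, so H -> E does not hold.

No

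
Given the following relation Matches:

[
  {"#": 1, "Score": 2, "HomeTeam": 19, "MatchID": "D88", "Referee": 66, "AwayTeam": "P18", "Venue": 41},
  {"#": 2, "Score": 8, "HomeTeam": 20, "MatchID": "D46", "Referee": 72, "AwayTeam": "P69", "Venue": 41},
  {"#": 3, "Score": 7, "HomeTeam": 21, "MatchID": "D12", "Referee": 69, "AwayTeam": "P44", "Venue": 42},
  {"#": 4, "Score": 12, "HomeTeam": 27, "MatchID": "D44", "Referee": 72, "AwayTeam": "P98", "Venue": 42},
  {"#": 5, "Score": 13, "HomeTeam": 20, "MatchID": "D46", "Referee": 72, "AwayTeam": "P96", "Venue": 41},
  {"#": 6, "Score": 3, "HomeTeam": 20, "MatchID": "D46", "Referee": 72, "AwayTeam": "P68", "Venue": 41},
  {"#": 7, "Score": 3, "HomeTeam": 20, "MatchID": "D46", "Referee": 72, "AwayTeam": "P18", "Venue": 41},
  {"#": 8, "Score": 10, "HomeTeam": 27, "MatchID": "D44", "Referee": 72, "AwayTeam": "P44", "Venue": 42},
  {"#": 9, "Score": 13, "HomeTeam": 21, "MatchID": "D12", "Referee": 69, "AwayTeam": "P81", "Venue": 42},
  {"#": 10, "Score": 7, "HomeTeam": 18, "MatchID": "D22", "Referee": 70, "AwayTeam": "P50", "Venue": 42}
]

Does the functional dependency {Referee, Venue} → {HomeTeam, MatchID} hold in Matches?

(Referee=66, Venue=41): row 1 → {HomeTeam,MatchID} = (19, D88) ✓
(Referee=72, Venue=41): rows 2, 5, 6, 7 → {HomeTeam,MatchID} = (20, D46), (20, D46), (20, D46), (20, D46) ✓
(Referee=69, Venue=42): rows 3, 9 → {HomeTeam,MatchID} = (21, D12), (21, D12) ✓
(Referee=72, Venue=42): rows 4, 8 → {HomeTeam,MatchID} = (27, D44), (27, D44) ✓
(Referee=70, Venue=42): row 10 → {HomeTeam,MatchID} = (18, D22) ✓
Every {Referee, Venue} value is associated with a single {HomeTeam, MatchID} value, so {Referee, Venue} → {HomeTeam, MatchID} holds.

Yes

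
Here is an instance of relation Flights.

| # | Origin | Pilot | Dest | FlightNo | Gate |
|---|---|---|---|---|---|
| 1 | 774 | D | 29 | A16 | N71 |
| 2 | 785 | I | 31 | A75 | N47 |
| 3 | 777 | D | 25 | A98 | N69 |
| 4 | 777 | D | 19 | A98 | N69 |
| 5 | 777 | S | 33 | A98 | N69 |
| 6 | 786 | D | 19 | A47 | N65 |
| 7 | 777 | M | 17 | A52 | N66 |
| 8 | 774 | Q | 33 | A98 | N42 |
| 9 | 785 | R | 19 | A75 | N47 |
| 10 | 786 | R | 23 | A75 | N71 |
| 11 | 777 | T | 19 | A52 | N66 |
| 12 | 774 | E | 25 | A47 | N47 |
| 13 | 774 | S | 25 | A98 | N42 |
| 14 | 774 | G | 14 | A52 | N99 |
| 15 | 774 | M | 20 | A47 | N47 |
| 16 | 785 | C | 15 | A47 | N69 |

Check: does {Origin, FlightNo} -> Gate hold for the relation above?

Yes

(Origin=774, FlightNo=A16): row 1 → Gate = N71 ✓
(Origin=785, FlightNo=A75): rows 2, 9 → Gate = N47, N47 ✓
(Origin=777, FlightNo=A98): rows 3, 4, 5 → Gate = N69, N69, N69 ✓
(Origin=786, FlightNo=A47): row 6 → Gate = N65 ✓
(Origin=777, FlightNo=A52): rows 7, 11 → Gate = N66, N66 ✓
(Origin=774, FlightNo=A98): rows 8, 13 → Gate = N42, N42 ✓
(Origin=786, FlightNo=A75): row 10 → Gate = N71 ✓
(Origin=774, FlightNo=A47): rows 12, 15 → Gate = N47, N47 ✓
(Origin=774, FlightNo=A52): row 14 → Gate = N99 ✓
(Origin=785, FlightNo=A47): row 16 → Gate = N69 ✓
Every {Origin, FlightNo} value is associated with a single Gate value, so {Origin, FlightNo} -> Gate holds.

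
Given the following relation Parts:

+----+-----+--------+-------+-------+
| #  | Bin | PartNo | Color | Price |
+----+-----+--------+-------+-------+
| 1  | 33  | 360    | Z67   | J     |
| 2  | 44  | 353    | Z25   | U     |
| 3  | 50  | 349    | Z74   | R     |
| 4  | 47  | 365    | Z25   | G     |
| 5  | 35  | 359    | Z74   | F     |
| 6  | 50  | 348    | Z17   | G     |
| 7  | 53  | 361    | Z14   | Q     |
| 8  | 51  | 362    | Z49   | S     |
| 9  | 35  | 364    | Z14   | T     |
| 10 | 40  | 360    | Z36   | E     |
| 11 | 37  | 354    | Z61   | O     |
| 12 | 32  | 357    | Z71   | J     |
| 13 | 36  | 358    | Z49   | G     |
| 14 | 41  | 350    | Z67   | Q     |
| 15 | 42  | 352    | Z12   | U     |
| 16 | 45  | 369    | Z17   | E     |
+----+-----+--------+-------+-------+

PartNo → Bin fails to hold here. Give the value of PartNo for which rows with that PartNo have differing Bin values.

PartNo=360: rows 1, 10 → Bin takes values {33, 40} — violation
PartNo=353: row 2 → Bin = 44 ✓
PartNo=349: row 3 → Bin = 50 ✓
PartNo=365: row 4 → Bin = 47 ✓
PartNo=359: row 5 → Bin = 35 ✓
PartNo=348: row 6 → Bin = 50 ✓
PartNo=361: row 7 → Bin = 53 ✓
PartNo=362: row 8 → Bin = 51 ✓
PartNo=364: row 9 → Bin = 35 ✓
PartNo=354: row 11 → Bin = 37 ✓
PartNo=357: row 12 → Bin = 32 ✓
PartNo=358: row 13 → Bin = 36 ✓
PartNo=350: row 14 → Bin = 41 ✓
PartNo=352: row 15 → Bin = 42 ✓
PartNo=369: row 16 → Bin = 45 ✓
The only PartNo value with inconsistent Bin is PartNo=360.

360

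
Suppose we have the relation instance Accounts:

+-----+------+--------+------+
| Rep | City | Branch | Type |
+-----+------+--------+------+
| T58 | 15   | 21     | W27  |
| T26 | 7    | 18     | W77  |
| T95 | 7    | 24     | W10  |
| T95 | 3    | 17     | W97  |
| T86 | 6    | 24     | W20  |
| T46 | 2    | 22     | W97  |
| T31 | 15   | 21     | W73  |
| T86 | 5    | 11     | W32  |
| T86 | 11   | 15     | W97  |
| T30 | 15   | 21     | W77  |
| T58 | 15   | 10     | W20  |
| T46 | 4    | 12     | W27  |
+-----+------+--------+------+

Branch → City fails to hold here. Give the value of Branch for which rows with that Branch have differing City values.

Branch=21: 3 rows → City = 15, 15, 15 ✓
Branch=18: 1 row → City = 7 ✓
Branch=24: 2 rows → City takes values {7, 6} — violation
Branch=17: 1 row → City = 3 ✓
Branch=22: 1 row → City = 2 ✓
Branch=11: 1 row → City = 5 ✓
Branch=15: 1 row → City = 11 ✓
Branch=10: 1 row → City = 15 ✓
Branch=12: 1 row → City = 4 ✓
The only Branch value with inconsistent City is Branch=24.

24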